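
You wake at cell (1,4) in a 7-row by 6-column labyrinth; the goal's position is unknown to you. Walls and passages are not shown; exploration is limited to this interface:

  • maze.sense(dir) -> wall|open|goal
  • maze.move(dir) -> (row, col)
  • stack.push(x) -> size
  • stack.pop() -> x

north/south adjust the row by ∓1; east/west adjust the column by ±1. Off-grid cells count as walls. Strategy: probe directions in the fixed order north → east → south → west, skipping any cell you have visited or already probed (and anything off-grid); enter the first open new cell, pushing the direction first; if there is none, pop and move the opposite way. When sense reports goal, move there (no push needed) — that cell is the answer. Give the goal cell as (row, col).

>>> sense dir='north'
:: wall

>>> sense dir='east'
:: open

>>> push x='east'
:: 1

>>> move dir='east'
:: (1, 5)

>>> sense dir='north'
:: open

>>> push x='north'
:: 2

>>> move dir='north'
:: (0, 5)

>>> pop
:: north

>>> move dir='south'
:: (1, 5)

>>> sense dir='south'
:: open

>>> push x='south'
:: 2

>>> move dir='south'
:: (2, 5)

>>> sense dir='south'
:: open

>>> push x='south'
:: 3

>>> move dir='south'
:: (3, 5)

>>> sense dir='south'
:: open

>>> push x='south'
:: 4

>>> move dir='south'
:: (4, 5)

>>> sense dir='south'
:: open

>>> push x='south'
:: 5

>>> move dir='south'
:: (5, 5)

>>> sense dir='south'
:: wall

>>> sense dir='west'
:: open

>>> push x='west'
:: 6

>>> move dir='west'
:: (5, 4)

>>> sense dir='north'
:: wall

>>> sense dir='south'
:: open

>>> push x='south'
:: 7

>>> move dir='south'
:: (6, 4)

>>> sense dir='west'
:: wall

>>> pop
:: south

>>> move dir='north'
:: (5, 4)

>>> sense dir='west'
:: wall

>>> pop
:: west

>>> move dir='east'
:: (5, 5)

>>> pop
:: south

>>> move dir='north'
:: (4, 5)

>>> pop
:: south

>>> move dir='north'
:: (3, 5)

>>> sense dir='west'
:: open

>>> push x='west'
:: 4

>>> move dir='west'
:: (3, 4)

>>> sense dir='north'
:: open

>>> push x='north'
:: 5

>>> move dir='north'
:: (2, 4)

>>> sense dir='west'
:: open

>>> push x='west'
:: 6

>>> move dir='west'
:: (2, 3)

>>> sense dir='north'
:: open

>>> push x='north'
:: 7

>>> move dir='north'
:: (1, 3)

>>> sense dir='north'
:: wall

>>> sense dir='west'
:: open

>>> push x='west'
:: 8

>>> move dir='west'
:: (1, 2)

>>> sense dir='north'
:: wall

>>> sense dir='south'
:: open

>>> push x='south'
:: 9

>>> move dir='south'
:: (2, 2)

>>> sense dir='south'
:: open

>>> push x='south'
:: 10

>>> move dir='south'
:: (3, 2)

>>> sense dir='east'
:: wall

>>> sense dir='south'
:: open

>>> push x='south'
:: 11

>>> move dir='south'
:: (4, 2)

>>> sense dir='east'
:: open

>>> push x='east'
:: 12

>>> move dir='east'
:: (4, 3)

>>> pop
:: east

>>> move dir='west'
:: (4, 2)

>>> sense dir='south'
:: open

>>> push x='south'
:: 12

>>> move dir='south'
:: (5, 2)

>>> sense dir='south'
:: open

>>> push x='south'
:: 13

>>> move dir='south'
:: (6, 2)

>>> sense dir='west'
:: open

>>> push x='west'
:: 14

>>> move dir='west'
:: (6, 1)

>>> sense dir='north'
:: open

>>> push x='north'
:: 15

>>> move dir='north'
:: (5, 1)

>>> sense dir='north'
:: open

>>> push x='north'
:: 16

>>> move dir='north'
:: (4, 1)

>>> sense dir='north'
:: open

>>> push x='north'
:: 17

>>> move dir='north'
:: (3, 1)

>>> sense dir='north'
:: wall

>>> sense dir='west'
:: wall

>>> pop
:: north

>>> move dir='south'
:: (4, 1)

>>> sense dir='west'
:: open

>>> push x='west'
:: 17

>>> move dir='west'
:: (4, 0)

>>> sense dir='south'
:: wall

>>> pop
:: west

>>> move dir='east'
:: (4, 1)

>>> pop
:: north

>>> move dir='south'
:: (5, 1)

>>> pop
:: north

>>> move dir='south'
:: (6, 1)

>>> sense dir='west'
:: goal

>>> move dir='west'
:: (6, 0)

Answer: (6, 0)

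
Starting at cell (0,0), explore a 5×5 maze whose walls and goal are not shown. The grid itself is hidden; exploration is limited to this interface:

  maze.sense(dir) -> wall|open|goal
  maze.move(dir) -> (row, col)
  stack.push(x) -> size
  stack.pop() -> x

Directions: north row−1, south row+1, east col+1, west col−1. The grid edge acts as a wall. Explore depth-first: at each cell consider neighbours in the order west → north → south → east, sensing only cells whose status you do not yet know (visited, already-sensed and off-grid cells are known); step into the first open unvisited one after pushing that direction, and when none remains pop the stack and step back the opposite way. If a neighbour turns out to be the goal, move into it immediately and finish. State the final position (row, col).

[in] sense dir='south'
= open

[in] push x='south'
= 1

[in] move dir='south'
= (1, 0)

[in] sense dir='south'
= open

[in] push x='south'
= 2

[in] move dir='south'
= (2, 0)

[in] sense dir='south'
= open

[in] push x='south'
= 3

[in] move dir='south'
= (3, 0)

[in] sense dir='south'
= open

[in] push x='south'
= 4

[in] move dir='south'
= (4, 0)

[in] sense dir='east'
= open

[in] push x='east'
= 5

[in] move dir='east'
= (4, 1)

[in] sense dir='north'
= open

[in] push x='north'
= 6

[in] move dir='north'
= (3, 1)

[in] sense dir='north'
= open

[in] push x='north'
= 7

[in] move dir='north'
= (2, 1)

[in] sense dir='north'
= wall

[in] sense dir='east'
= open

[in] push x='east'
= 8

[in] move dir='east'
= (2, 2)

[in] sense dir='north'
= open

[in] push x='north'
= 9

[in] move dir='north'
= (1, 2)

[in] sense dir='north'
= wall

[in] sense dir='east'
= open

[in] push x='east'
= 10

[in] move dir='east'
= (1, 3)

[in] sense dir='north'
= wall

[in] sense dir='south'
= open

[in] push x='south'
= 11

[in] move dir='south'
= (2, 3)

[in] sense dir='south'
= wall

[in] sense dir='east'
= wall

[in] pop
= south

[in] move dir='north'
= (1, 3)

[in] sense dir='east'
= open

[in] push x='east'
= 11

[in] move dir='east'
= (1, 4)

[in] sense dir='north'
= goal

[in] move dir='north'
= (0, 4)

Answer: (0, 4)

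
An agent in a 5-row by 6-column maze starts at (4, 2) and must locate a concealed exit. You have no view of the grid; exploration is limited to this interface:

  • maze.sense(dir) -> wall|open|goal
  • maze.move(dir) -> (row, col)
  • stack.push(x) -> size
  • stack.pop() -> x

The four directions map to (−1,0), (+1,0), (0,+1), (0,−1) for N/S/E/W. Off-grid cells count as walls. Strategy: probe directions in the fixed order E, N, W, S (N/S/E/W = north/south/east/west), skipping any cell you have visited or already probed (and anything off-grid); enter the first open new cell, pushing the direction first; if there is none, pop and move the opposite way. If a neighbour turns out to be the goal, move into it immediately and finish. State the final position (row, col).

Act: maze.sense[east]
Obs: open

Act: stack.push[east]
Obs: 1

Act: maze.move[east]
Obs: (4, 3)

Act: maze.sense[east]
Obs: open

Act: stack.push[east]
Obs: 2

Act: maze.move[east]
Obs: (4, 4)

Act: maze.sense[east]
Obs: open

Act: stack.push[east]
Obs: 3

Act: maze.move[east]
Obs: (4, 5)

Act: maze.sense[north]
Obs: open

Act: stack.push[north]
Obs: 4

Act: maze.move[north]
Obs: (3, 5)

Act: maze.sense[north]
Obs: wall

Act: maze.sense[west]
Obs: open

Act: stack.push[west]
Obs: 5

Act: maze.move[west]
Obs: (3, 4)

Act: maze.sense[north]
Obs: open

Act: stack.push[north]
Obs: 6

Act: maze.move[north]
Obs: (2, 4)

Act: maze.sense[north]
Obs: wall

Act: maze.sense[west]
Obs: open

Act: stack.push[west]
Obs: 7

Act: maze.move[west]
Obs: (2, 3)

Act: maze.sense[north]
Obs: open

Act: stack.push[north]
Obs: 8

Act: maze.move[north]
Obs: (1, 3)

Act: maze.sense[north]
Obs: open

Act: stack.push[north]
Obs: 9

Act: maze.move[north]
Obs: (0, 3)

Act: maze.sense[east]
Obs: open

Act: stack.push[east]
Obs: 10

Act: maze.move[east]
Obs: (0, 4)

Act: maze.sense[east]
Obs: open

Act: stack.push[east]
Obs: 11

Act: maze.move[east]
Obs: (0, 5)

Act: maze.sense[south]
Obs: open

Act: stack.push[south]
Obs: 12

Act: maze.move[south]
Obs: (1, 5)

Act: stack.pop[]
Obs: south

Act: maze.move[north]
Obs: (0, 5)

Act: stack.pop[]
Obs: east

Act: maze.move[west]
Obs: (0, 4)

Act: stack.pop[]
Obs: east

Act: maze.move[west]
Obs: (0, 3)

Act: maze.sense[west]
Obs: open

Act: stack.push[west]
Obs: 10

Act: maze.move[west]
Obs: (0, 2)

Act: maze.sense[west]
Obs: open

Act: stack.push[west]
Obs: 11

Act: maze.move[west]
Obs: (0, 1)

Act: maze.sense[west]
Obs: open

Act: stack.push[west]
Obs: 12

Act: maze.move[west]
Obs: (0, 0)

Act: maze.sense[south]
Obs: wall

Act: stack.pop[]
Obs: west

Act: maze.move[east]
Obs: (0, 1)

Act: maze.sense[south]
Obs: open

Act: stack.push[south]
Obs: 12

Act: maze.move[south]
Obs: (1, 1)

Act: maze.sense[east]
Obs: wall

Act: maze.sense[south]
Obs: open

Act: stack.push[south]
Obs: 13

Act: maze.move[south]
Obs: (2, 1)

Act: maze.sense[east]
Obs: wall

Act: maze.sense[west]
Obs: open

Act: stack.push[west]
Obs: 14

Act: maze.move[west]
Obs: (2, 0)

Act: maze.sense[south]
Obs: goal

Act: maze.move[south]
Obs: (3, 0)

Answer: (3, 0)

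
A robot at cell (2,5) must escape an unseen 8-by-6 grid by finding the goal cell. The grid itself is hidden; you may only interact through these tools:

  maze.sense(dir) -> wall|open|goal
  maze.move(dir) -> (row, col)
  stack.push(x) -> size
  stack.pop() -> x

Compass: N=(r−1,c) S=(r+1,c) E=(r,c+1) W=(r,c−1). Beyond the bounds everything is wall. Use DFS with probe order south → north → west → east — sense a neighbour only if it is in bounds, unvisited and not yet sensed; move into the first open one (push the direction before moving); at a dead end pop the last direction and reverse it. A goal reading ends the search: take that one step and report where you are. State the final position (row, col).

Do: sense[south]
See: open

Do: push[south]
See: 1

Do: move[south]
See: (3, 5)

Do: sense[south]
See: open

Do: push[south]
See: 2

Do: move[south]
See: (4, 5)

Do: sense[south]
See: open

Do: push[south]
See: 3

Do: move[south]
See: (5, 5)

Do: sense[south]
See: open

Do: push[south]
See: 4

Do: move[south]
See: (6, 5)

Do: sense[south]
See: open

Do: push[south]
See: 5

Do: move[south]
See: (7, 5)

Do: sense[west]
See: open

Do: push[west]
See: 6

Do: move[west]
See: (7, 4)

Do: sense[north]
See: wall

Do: sense[west]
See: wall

Do: pop[]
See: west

Do: move[east]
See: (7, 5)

Do: pop[]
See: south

Do: move[north]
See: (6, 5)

Do: pop[]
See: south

Do: move[north]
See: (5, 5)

Do: sense[west]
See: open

Do: push[west]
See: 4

Do: move[west]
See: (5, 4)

Do: sense[north]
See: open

Do: push[north]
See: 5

Do: move[north]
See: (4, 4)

Do: sense[north]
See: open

Do: push[north]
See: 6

Do: move[north]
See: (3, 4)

Do: sense[north]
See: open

Do: push[north]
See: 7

Do: move[north]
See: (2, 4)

Do: sense[north]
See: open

Do: push[north]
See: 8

Do: move[north]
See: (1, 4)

Do: sense[north]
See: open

Do: push[north]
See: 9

Do: move[north]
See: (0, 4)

Do: sense[west]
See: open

Do: push[west]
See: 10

Do: move[west]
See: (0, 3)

Do: sense[south]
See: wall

Do: sense[west]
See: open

Do: push[west]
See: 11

Do: move[west]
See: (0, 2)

Do: sense[south]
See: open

Do: push[south]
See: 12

Do: move[south]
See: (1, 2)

Do: sense[south]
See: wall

Do: sense[west]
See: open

Do: push[west]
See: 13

Do: move[west]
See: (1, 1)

Do: sense[south]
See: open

Do: push[south]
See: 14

Do: move[south]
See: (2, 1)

Do: sense[south]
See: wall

Do: sense[west]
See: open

Do: push[west]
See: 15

Do: move[west]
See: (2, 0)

Do: sense[south]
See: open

Do: push[south]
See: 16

Do: move[south]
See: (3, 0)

Do: sense[south]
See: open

Do: push[south]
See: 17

Do: move[south]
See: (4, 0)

Do: sense[south]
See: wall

Do: sense[east]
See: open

Do: push[east]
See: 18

Do: move[east]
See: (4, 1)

Do: sense[south]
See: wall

Do: sense[east]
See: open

Do: push[east]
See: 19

Do: move[east]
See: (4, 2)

Do: sense[south]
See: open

Do: push[south]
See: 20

Do: move[south]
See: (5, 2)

Do: sense[south]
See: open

Do: push[south]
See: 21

Do: move[south]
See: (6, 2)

Do: sense[south]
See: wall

Do: sense[west]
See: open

Do: push[west]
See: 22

Do: move[west]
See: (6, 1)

Do: sense[south]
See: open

Do: push[south]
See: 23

Do: move[south]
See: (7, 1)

Do: sense[west]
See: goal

Do: move[west]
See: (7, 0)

Answer: (7, 0)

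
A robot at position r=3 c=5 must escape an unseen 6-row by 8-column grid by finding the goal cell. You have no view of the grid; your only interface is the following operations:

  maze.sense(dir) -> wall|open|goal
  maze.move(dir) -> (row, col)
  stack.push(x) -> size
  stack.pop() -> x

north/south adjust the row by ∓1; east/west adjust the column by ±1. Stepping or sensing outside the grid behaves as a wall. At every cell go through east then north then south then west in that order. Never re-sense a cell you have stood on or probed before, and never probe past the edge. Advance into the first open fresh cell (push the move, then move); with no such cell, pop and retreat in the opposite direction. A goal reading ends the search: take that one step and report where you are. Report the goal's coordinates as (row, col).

-- maze.sense(dir: east) : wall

-- maze.sense(dir: north) : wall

-- maze.sense(dir: south) : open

-- stack.push(x: south) : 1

-- maze.move(dir: south) : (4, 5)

-- maze.sense(dir: east) : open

-- stack.push(x: east) : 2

-- maze.move(dir: east) : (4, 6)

-- maze.sense(dir: east) : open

-- stack.push(x: east) : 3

-- maze.move(dir: east) : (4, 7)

-- maze.sense(dir: north) : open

-- stack.push(x: north) : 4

-- maze.move(dir: north) : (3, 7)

-- maze.sense(dir: north) : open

-- stack.push(x: north) : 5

-- maze.move(dir: north) : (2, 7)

-- maze.sense(dir: north) : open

-- stack.push(x: north) : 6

-- maze.move(dir: north) : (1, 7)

-- maze.sense(dir: north) : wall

-- maze.sense(dir: west) : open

-- stack.push(x: west) : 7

-- maze.move(dir: west) : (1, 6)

-- maze.sense(dir: north) : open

-- stack.push(x: north) : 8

-- maze.move(dir: north) : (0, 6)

-- maze.sense(dir: west) : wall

-- stack.pop() : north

-- maze.move(dir: south) : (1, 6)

-- maze.sense(dir: south) : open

-- stack.push(x: south) : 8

-- maze.move(dir: south) : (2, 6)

-- stack.pop() : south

-- maze.move(dir: north) : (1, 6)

-- maze.sense(dir: west) : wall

-- stack.pop() : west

-- maze.move(dir: east) : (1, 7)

-- stack.pop() : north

-- maze.move(dir: south) : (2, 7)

-- stack.pop() : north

-- maze.move(dir: south) : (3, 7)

-- stack.pop() : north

-- maze.move(dir: south) : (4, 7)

-- maze.sense(dir: south) : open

-- stack.push(x: south) : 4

-- maze.move(dir: south) : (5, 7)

-- maze.sense(dir: west) : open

-- stack.push(x: west) : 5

-- maze.move(dir: west) : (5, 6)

-- maze.sense(dir: west) : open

-- stack.push(x: west) : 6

-- maze.move(dir: west) : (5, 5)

-- maze.sense(dir: west) : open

-- stack.push(x: west) : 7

-- maze.move(dir: west) : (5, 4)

-- maze.sense(dir: north) : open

-- stack.push(x: north) : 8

-- maze.move(dir: north) : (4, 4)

-- maze.sense(dir: north) : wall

-- maze.sense(dir: west) : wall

-- stack.pop() : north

-- maze.move(dir: south) : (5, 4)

-- maze.sense(dir: west) : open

-- stack.push(x: west) : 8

-- maze.move(dir: west) : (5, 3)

-- maze.sense(dir: west) : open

-- stack.push(x: west) : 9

-- maze.move(dir: west) : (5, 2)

-- maze.sense(dir: north) : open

-- stack.push(x: north) : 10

-- maze.move(dir: north) : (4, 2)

-- maze.sense(dir: north) : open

-- stack.push(x: north) : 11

-- maze.move(dir: north) : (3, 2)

-- maze.sense(dir: east) : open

-- stack.push(x: east) : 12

-- maze.move(dir: east) : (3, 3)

-- maze.sense(dir: north) : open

-- stack.push(x: north) : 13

-- maze.move(dir: north) : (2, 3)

-- maze.sense(dir: east) : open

-- stack.push(x: east) : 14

-- maze.move(dir: east) : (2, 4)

-- maze.sense(dir: north) : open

-- stack.push(x: north) : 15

-- maze.move(dir: north) : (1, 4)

-- maze.sense(dir: north) : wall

-- maze.sense(dir: west) : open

-- stack.push(x: west) : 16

-- maze.move(dir: west) : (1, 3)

-- maze.sense(dir: north) : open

-- stack.push(x: north) : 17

-- maze.move(dir: north) : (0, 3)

-- maze.sense(dir: west) : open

-- stack.push(x: west) : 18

-- maze.move(dir: west) : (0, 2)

-- maze.sense(dir: south) : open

-- stack.push(x: south) : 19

-- maze.move(dir: south) : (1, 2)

-- maze.sense(dir: south) : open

-- stack.push(x: south) : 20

-- maze.move(dir: south) : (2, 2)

-- maze.sense(dir: west) : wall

-- stack.pop() : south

-- maze.move(dir: north) : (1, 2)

-- maze.sense(dir: west) : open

-- stack.push(x: west) : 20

-- maze.move(dir: west) : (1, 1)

-- maze.sense(dir: north) : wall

-- maze.sense(dir: west) : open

-- stack.push(x: west) : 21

-- maze.move(dir: west) : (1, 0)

-- maze.sense(dir: north) : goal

-- maze.move(dir: north) : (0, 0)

Answer: (0, 0)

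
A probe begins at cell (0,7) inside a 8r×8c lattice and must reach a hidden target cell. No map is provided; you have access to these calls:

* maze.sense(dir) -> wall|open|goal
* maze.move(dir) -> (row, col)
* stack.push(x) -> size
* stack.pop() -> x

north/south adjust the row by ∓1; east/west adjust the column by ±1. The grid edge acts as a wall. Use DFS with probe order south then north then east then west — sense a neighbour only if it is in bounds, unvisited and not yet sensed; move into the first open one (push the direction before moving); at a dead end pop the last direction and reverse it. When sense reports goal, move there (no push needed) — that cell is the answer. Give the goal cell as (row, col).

Do: sense[dir='south']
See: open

Do: push[x='south']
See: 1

Do: move[dir='south']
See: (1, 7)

Do: sense[dir='south']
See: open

Do: push[x='south']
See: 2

Do: move[dir='south']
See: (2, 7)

Do: sense[dir='south']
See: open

Do: push[x='south']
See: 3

Do: move[dir='south']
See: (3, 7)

Do: sense[dir='south']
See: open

Do: push[x='south']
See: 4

Do: move[dir='south']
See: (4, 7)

Do: sense[dir='south']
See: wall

Do: sense[dir='west']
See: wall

Do: pop[]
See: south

Do: move[dir='north']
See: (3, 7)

Do: sense[dir='west']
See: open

Do: push[x='west']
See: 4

Do: move[dir='west']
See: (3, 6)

Do: sense[dir='north']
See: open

Do: push[x='north']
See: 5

Do: move[dir='north']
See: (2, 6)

Do: sense[dir='north']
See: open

Do: push[x='north']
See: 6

Do: move[dir='north']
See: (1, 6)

Do: sense[dir='north']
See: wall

Do: sense[dir='west']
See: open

Do: push[x='west']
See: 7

Do: move[dir='west']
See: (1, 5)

Do: sense[dir='south']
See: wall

Do: sense[dir='north']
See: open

Do: push[x='north']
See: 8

Do: move[dir='north']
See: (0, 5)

Do: sense[dir='west']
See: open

Do: push[x='west']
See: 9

Do: move[dir='west']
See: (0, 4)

Do: sense[dir='south']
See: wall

Do: sense[dir='west']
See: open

Do: push[x='west']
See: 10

Do: move[dir='west']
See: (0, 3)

Do: sense[dir='south']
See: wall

Do: sense[dir='west']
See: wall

Do: pop[]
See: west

Do: move[dir='east']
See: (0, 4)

Do: pop[]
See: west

Do: move[dir='east']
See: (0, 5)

Do: pop[]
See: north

Do: move[dir='south']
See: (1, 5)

Do: pop[]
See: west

Do: move[dir='east']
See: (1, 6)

Do: pop[]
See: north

Do: move[dir='south']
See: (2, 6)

Do: pop[]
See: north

Do: move[dir='south']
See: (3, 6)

Do: sense[dir='west']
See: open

Do: push[x='west']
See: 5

Do: move[dir='west']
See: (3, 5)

Do: sense[dir='south']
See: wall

Do: sense[dir='west']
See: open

Do: push[x='west']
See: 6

Do: move[dir='west']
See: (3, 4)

Do: sense[dir='south']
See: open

Do: push[x='south']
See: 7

Do: move[dir='south']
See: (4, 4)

Do: sense[dir='south']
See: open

Do: push[x='south']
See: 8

Do: move[dir='south']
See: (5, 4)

Do: sense[dir='south']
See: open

Do: push[x='south']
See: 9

Do: move[dir='south']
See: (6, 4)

Do: sense[dir='south']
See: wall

Do: sense[dir='east']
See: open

Do: push[x='east']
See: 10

Do: move[dir='east']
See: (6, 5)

Do: sense[dir='south']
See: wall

Do: sense[dir='north']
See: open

Do: push[x='north']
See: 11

Do: move[dir='north']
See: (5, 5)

Do: sense[dir='east']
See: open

Do: push[x='east']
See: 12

Do: move[dir='east']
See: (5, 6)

Do: sense[dir='south']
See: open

Do: push[x='south']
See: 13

Do: move[dir='south']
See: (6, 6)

Do: sense[dir='south']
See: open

Do: push[x='south']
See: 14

Do: move[dir='south']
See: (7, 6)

Do: sense[dir='east']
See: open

Do: push[x='east']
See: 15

Do: move[dir='east']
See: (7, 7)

Do: sense[dir='north']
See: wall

Do: pop[]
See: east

Do: move[dir='west']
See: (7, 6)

Do: pop[]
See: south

Do: move[dir='north']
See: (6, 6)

Do: pop[]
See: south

Do: move[dir='north']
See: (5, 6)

Do: pop[]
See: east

Do: move[dir='west']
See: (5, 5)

Do: pop[]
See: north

Do: move[dir='south']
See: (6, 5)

Do: pop[]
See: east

Do: move[dir='west']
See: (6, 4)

Do: sense[dir='west']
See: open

Do: push[x='west']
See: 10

Do: move[dir='west']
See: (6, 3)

Do: sense[dir='south']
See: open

Do: push[x='south']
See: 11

Do: move[dir='south']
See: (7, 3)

Do: sense[dir='west']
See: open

Do: push[x='west']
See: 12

Do: move[dir='west']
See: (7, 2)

Do: sense[dir='north']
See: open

Do: push[x='north']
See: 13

Do: move[dir='north']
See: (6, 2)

Do: sense[dir='north']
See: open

Do: push[x='north']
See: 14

Do: move[dir='north']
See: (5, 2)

Do: sense[dir='north']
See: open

Do: push[x='north']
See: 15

Do: move[dir='north']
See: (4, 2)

Do: sense[dir='north']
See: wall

Do: sense[dir='east']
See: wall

Do: sense[dir='west']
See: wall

Do: pop[]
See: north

Do: move[dir='south']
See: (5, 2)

Do: sense[dir='east']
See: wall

Do: sense[dir='west']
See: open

Do: push[x='west']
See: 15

Do: move[dir='west']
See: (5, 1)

Do: sense[dir='south']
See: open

Do: push[x='south']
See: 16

Do: move[dir='south']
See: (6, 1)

Do: sense[dir='south']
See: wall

Do: sense[dir='west']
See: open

Do: push[x='west']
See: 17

Do: move[dir='west']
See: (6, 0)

Do: sense[dir='south']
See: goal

Do: move[dir='south']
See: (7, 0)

Answer: (7, 0)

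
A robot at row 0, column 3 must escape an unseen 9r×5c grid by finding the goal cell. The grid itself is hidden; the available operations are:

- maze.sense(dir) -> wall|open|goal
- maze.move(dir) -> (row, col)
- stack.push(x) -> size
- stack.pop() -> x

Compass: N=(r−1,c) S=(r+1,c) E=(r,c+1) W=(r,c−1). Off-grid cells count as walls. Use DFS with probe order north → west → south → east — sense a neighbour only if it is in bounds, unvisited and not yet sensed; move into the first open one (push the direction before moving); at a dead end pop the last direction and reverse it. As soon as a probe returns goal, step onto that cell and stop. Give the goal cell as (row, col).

→ maze.sense(dir: west)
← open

→ stack.push(x: west)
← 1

→ maze.move(dir: west)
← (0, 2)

→ maze.sense(dir: west)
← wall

→ maze.sense(dir: south)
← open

→ stack.push(x: south)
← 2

→ maze.move(dir: south)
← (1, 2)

→ maze.sense(dir: west)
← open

→ stack.push(x: west)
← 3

→ maze.move(dir: west)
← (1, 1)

→ maze.sense(dir: west)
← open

→ stack.push(x: west)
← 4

→ maze.move(dir: west)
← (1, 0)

→ maze.sense(dir: north)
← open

→ stack.push(x: north)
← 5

→ maze.move(dir: north)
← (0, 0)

→ stack.pop()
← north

→ maze.move(dir: south)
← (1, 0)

→ maze.sense(dir: south)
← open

→ stack.push(x: south)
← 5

→ maze.move(dir: south)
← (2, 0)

→ maze.sense(dir: south)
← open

→ stack.push(x: south)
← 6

→ maze.move(dir: south)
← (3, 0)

→ maze.sense(dir: south)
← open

→ stack.push(x: south)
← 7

→ maze.move(dir: south)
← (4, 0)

→ maze.sense(dir: south)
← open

→ stack.push(x: south)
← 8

→ maze.move(dir: south)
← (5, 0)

→ maze.sense(dir: south)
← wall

→ maze.sense(dir: east)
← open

→ stack.push(x: east)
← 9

→ maze.move(dir: east)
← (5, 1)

→ maze.sense(dir: north)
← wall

→ maze.sense(dir: south)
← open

→ stack.push(x: south)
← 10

→ maze.move(dir: south)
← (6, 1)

→ maze.sense(dir: south)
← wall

→ maze.sense(dir: east)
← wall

→ stack.pop()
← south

→ maze.move(dir: north)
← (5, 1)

→ maze.sense(dir: east)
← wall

→ stack.pop()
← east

→ maze.move(dir: west)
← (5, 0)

→ stack.pop()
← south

→ maze.move(dir: north)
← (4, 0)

→ stack.pop()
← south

→ maze.move(dir: north)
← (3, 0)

→ maze.sense(dir: east)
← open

→ stack.push(x: east)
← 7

→ maze.move(dir: east)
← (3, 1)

→ maze.sense(dir: north)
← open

→ stack.push(x: north)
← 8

→ maze.move(dir: north)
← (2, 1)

→ maze.sense(dir: east)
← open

→ stack.push(x: east)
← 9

→ maze.move(dir: east)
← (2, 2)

→ maze.sense(dir: south)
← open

→ stack.push(x: south)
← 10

→ maze.move(dir: south)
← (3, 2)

→ maze.sense(dir: south)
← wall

→ maze.sense(dir: east)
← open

→ stack.push(x: east)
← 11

→ maze.move(dir: east)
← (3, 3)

→ maze.sense(dir: north)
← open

→ stack.push(x: north)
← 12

→ maze.move(dir: north)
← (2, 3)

→ maze.sense(dir: north)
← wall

→ maze.sense(dir: east)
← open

→ stack.push(x: east)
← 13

→ maze.move(dir: east)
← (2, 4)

→ maze.sense(dir: north)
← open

→ stack.push(x: north)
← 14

→ maze.move(dir: north)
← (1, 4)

→ maze.sense(dir: north)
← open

→ stack.push(x: north)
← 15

→ maze.move(dir: north)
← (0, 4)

→ stack.pop()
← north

→ maze.move(dir: south)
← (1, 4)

→ stack.pop()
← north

→ maze.move(dir: south)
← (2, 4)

→ maze.sense(dir: south)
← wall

→ stack.pop()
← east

→ maze.move(dir: west)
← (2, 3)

→ stack.pop()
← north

→ maze.move(dir: south)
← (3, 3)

→ maze.sense(dir: south)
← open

→ stack.push(x: south)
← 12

→ maze.move(dir: south)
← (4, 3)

→ maze.sense(dir: south)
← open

→ stack.push(x: south)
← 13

→ maze.move(dir: south)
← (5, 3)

→ maze.sense(dir: south)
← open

→ stack.push(x: south)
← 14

→ maze.move(dir: south)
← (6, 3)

→ maze.sense(dir: south)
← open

→ stack.push(x: south)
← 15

→ maze.move(dir: south)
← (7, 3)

→ maze.sense(dir: west)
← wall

→ maze.sense(dir: south)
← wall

→ maze.sense(dir: east)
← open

→ stack.push(x: east)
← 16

→ maze.move(dir: east)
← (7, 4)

→ maze.sense(dir: north)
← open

→ stack.push(x: north)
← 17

→ maze.move(dir: north)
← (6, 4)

→ maze.sense(dir: north)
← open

→ stack.push(x: north)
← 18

→ maze.move(dir: north)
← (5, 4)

→ maze.sense(dir: north)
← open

→ stack.push(x: north)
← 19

→ maze.move(dir: north)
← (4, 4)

→ stack.pop()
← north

→ maze.move(dir: south)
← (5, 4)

→ stack.pop()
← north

→ maze.move(dir: south)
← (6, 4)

→ stack.pop()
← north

→ maze.move(dir: south)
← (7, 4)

→ maze.sense(dir: south)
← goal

→ maze.move(dir: south)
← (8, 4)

Answer: (8, 4)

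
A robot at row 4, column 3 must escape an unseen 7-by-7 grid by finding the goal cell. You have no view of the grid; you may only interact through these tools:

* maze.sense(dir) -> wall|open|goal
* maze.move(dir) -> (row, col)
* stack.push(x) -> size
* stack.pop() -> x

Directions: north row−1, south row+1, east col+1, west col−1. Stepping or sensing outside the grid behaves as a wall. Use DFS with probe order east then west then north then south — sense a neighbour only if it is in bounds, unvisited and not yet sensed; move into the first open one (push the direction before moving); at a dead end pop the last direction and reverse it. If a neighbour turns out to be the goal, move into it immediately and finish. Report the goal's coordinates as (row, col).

// 1. maze.sense(dir='east') -> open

// 2. stack.push(x='east') -> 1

// 3. maze.move(dir='east') -> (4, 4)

// 4. maze.sense(dir='east') -> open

// 5. stack.push(x='east') -> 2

// 6. maze.move(dir='east') -> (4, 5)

// 7. maze.sense(dir='east') -> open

// 8. stack.push(x='east') -> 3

// 9. maze.move(dir='east') -> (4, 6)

// 10. maze.sense(dir='north') -> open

// 11. stack.push(x='north') -> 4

// 12. maze.move(dir='north') -> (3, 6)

// 13. maze.sense(dir='west') -> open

// 14. stack.push(x='west') -> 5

// 15. maze.move(dir='west') -> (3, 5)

// 16. maze.sense(dir='west') -> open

// 17. stack.push(x='west') -> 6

// 18. maze.move(dir='west') -> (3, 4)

// 19. maze.sense(dir='west') -> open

// 20. stack.push(x='west') -> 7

// 21. maze.move(dir='west') -> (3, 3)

// 22. maze.sense(dir='west') -> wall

// 23. maze.sense(dir='north') -> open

// 24. stack.push(x='north') -> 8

// 25. maze.move(dir='north') -> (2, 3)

// 26. maze.sense(dir='east') -> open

// 27. stack.push(x='east') -> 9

// 28. maze.move(dir='east') -> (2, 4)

// 29. maze.sense(dir='east') -> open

// 30. stack.push(x='east') -> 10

// 31. maze.move(dir='east') -> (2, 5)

// 32. maze.sense(dir='east') -> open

// 33. stack.push(x='east') -> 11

// 34. maze.move(dir='east') -> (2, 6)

// 35. maze.sense(dir='north') -> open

// 36. stack.push(x='north') -> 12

// 37. maze.move(dir='north') -> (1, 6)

// 38. maze.sense(dir='west') -> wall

// 39. maze.sense(dir='north') -> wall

// 40. stack.pop() -> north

// 41. maze.move(dir='south') -> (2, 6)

// 42. stack.pop() -> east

// 43. maze.move(dir='west') -> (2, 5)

// 44. stack.pop() -> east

// 45. maze.move(dir='west') -> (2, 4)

// 46. maze.sense(dir='north') -> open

// 47. stack.push(x='north') -> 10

// 48. maze.move(dir='north') -> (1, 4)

// 49. maze.sense(dir='west') -> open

// 50. stack.push(x='west') -> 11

// 51. maze.move(dir='west') -> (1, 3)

// 52. maze.sense(dir='west') -> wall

// 53. maze.sense(dir='north') -> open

// 54. stack.push(x='north') -> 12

// 55. maze.move(dir='north') -> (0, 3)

// 56. maze.sense(dir='east') -> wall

// 57. maze.sense(dir='west') -> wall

// 58. stack.pop() -> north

// 59. maze.move(dir='south') -> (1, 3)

// 60. stack.pop() -> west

// 61. maze.move(dir='east') -> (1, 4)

// 62. stack.pop() -> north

// 63. maze.move(dir='south') -> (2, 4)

// 64. stack.pop() -> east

// 65. maze.move(dir='west') -> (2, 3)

// 66. maze.sense(dir='west') -> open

// 67. stack.push(x='west') -> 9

// 68. maze.move(dir='west') -> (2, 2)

// 69. maze.sense(dir='west') -> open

// 70. stack.push(x='west') -> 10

// 71. maze.move(dir='west') -> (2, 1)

// 72. maze.sense(dir='west') -> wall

// 73. maze.sense(dir='north') -> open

// 74. stack.push(x='north') -> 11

// 75. maze.move(dir='north') -> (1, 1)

// 76. maze.sense(dir='west') -> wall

// 77. maze.sense(dir='north') -> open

// 78. stack.push(x='north') -> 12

// 79. maze.move(dir='north') -> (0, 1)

// 80. maze.sense(dir='west') -> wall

// 81. stack.pop() -> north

// 82. maze.move(dir='south') -> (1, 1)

// 83. stack.pop() -> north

// 84. maze.move(dir='south') -> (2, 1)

// 85. maze.sense(dir='south') -> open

// 86. stack.push(x='south') -> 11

// 87. maze.move(dir='south') -> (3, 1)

// 88. maze.sense(dir='west') -> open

// 89. stack.push(x='west') -> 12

// 90. maze.move(dir='west') -> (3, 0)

// 91. maze.sense(dir='south') -> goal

// 92. maze.move(dir='south') -> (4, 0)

Answer: (4, 0)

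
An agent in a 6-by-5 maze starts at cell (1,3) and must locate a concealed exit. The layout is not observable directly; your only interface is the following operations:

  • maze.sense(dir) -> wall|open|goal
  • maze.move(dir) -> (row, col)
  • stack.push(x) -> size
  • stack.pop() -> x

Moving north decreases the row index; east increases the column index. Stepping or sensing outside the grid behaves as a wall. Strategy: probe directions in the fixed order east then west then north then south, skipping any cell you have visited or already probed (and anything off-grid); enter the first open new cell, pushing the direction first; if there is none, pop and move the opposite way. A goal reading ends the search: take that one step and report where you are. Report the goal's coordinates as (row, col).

Action: maze.sense[east]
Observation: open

Action: stack.push[east]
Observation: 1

Action: maze.move[east]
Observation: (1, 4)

Action: maze.sense[north]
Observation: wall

Action: maze.sense[south]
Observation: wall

Action: stack.pop[]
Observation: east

Action: maze.move[west]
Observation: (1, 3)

Action: maze.sense[west]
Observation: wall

Action: maze.sense[north]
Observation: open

Action: stack.push[north]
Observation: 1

Action: maze.move[north]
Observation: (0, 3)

Action: maze.sense[west]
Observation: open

Action: stack.push[west]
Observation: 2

Action: maze.move[west]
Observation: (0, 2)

Action: maze.sense[west]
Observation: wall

Action: stack.pop[]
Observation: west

Action: maze.move[east]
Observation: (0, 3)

Action: stack.pop[]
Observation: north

Action: maze.move[south]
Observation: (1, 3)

Action: maze.sense[south]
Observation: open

Action: stack.push[south]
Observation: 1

Action: maze.move[south]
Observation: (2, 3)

Action: maze.sense[west]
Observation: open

Action: stack.push[west]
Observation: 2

Action: maze.move[west]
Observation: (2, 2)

Action: maze.sense[west]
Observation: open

Action: stack.push[west]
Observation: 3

Action: maze.move[west]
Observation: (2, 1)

Action: maze.sense[west]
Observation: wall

Action: maze.sense[north]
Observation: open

Action: stack.push[north]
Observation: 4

Action: maze.move[north]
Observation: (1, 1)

Action: maze.sense[west]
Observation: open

Action: stack.push[west]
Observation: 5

Action: maze.move[west]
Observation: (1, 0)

Action: maze.sense[north]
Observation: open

Action: stack.push[north]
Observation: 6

Action: maze.move[north]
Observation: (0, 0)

Action: stack.pop[]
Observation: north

Action: maze.move[south]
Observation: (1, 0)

Action: stack.pop[]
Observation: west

Action: maze.move[east]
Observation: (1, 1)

Action: stack.pop[]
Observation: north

Action: maze.move[south]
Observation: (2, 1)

Action: maze.sense[south]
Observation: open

Action: stack.push[south]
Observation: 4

Action: maze.move[south]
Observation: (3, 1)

Action: maze.sense[east]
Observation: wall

Action: maze.sense[west]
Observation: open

Action: stack.push[west]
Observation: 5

Action: maze.move[west]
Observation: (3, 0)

Action: maze.sense[south]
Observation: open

Action: stack.push[south]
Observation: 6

Action: maze.move[south]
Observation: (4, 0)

Action: maze.sense[east]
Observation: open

Action: stack.push[east]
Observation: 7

Action: maze.move[east]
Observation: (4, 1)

Action: maze.sense[east]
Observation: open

Action: stack.push[east]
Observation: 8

Action: maze.move[east]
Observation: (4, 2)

Action: maze.sense[east]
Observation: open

Action: stack.push[east]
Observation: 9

Action: maze.move[east]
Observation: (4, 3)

Action: maze.sense[east]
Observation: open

Action: stack.push[east]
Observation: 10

Action: maze.move[east]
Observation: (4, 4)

Action: maze.sense[north]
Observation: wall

Action: maze.sense[south]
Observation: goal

Action: maze.move[south]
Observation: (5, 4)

Answer: (5, 4)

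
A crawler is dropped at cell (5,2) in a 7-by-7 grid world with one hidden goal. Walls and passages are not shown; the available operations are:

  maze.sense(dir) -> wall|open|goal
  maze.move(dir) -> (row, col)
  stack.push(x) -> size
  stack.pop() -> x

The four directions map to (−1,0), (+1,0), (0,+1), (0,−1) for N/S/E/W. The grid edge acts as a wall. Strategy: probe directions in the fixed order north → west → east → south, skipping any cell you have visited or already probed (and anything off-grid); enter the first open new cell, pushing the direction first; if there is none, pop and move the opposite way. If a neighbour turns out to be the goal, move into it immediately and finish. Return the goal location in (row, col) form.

~$ maze.sense north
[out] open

~$ stack.push north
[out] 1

~$ maze.move north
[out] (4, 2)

~$ maze.sense north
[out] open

~$ stack.push north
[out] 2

~$ maze.move north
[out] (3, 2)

~$ maze.sense north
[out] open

~$ stack.push north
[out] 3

~$ maze.move north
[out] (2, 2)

~$ maze.sense north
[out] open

~$ stack.push north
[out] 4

~$ maze.move north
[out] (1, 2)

~$ maze.sense north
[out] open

~$ stack.push north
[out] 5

~$ maze.move north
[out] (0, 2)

~$ maze.sense west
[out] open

~$ stack.push west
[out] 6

~$ maze.move west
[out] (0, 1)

~$ maze.sense west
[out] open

~$ stack.push west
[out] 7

~$ maze.move west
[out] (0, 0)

~$ maze.sense south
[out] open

~$ stack.push south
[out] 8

~$ maze.move south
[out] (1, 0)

~$ maze.sense east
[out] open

~$ stack.push east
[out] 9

~$ maze.move east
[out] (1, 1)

~$ maze.sense south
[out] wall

~$ stack.pop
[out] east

~$ maze.move west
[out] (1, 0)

~$ maze.sense south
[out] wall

~$ stack.pop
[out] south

~$ maze.move north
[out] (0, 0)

~$ stack.pop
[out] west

~$ maze.move east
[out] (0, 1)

~$ stack.pop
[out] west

~$ maze.move east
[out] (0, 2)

~$ maze.sense east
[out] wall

~$ stack.pop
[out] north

~$ maze.move south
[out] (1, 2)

~$ maze.sense east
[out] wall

~$ stack.pop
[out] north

~$ maze.move south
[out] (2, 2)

~$ maze.sense east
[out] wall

~$ stack.pop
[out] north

~$ maze.move south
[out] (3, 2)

~$ maze.sense west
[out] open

~$ stack.push west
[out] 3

~$ maze.move west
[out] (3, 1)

~$ maze.sense west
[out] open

~$ stack.push west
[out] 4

~$ maze.move west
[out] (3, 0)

~$ maze.sense south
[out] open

~$ stack.push south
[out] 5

~$ maze.move south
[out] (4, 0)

~$ maze.sense east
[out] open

~$ stack.push east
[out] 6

~$ maze.move east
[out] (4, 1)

~$ maze.sense south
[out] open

~$ stack.push south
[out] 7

~$ maze.move south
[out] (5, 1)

~$ maze.sense west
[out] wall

~$ maze.sense south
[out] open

~$ stack.push south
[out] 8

~$ maze.move south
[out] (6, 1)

~$ maze.sense west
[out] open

~$ stack.push west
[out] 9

~$ maze.move west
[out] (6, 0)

~$ stack.pop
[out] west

~$ maze.move east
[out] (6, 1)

~$ maze.sense east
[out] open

~$ stack.push east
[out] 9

~$ maze.move east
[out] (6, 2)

~$ maze.sense east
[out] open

~$ stack.push east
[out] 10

~$ maze.move east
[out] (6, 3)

~$ maze.sense north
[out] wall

~$ maze.sense east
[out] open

~$ stack.push east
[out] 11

~$ maze.move east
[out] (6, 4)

~$ maze.sense north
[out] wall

~$ maze.sense east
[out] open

~$ stack.push east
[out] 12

~$ maze.move east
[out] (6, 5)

~$ maze.sense north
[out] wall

~$ maze.sense east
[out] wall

~$ stack.pop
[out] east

~$ maze.move west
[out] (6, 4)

~$ stack.pop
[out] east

~$ maze.move west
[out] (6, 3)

~$ stack.pop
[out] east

~$ maze.move west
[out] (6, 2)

~$ stack.pop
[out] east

~$ maze.move west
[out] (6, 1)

~$ stack.pop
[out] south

~$ maze.move north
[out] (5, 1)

~$ stack.pop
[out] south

~$ maze.move north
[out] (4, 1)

~$ stack.pop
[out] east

~$ maze.move west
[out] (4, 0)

~$ stack.pop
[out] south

~$ maze.move north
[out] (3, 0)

~$ stack.pop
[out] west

~$ maze.move east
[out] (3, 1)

~$ stack.pop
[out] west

~$ maze.move east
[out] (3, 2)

~$ maze.sense east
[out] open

~$ stack.push east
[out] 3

~$ maze.move east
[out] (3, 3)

~$ maze.sense east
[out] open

~$ stack.push east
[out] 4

~$ maze.move east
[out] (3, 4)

~$ maze.sense north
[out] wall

~$ maze.sense east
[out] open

~$ stack.push east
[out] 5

~$ maze.move east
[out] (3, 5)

~$ maze.sense north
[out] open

~$ stack.push north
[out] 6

~$ maze.move north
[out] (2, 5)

~$ maze.sense north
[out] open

~$ stack.push north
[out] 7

~$ maze.move north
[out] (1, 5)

~$ maze.sense north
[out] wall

~$ maze.sense west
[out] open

~$ stack.push west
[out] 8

~$ maze.move west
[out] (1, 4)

~$ maze.sense north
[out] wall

~$ stack.pop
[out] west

~$ maze.move east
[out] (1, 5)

~$ maze.sense east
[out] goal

~$ maze.move east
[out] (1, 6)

Answer: (1, 6)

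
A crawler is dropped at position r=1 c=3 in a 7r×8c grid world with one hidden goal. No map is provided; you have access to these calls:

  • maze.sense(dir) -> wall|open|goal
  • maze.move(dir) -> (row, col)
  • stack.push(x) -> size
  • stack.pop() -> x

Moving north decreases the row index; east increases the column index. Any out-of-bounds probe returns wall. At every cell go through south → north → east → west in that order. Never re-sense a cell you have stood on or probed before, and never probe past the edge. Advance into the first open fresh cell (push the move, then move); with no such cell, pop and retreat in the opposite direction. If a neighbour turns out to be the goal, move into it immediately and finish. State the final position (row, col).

% 1. maze.sense(dir→south) => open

% 2. stack.push(x→south) => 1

% 3. maze.move(dir→south) => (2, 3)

% 4. maze.sense(dir→south) => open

% 5. stack.push(x→south) => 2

% 6. maze.move(dir→south) => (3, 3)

% 7. maze.sense(dir→south) => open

% 8. stack.push(x→south) => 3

% 9. maze.move(dir→south) => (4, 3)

% 10. maze.sense(dir→south) => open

% 11. stack.push(x→south) => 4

% 12. maze.move(dir→south) => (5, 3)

% 13. maze.sense(dir→south) => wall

% 14. maze.sense(dir→east) => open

% 15. stack.push(x→east) => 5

% 16. maze.move(dir→east) => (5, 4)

% 17. maze.sense(dir→south) => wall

% 18. maze.sense(dir→north) => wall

% 19. maze.sense(dir→east) => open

% 20. stack.push(x→east) => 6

% 21. maze.move(dir→east) => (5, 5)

% 22. maze.sense(dir→south) => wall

% 23. maze.sense(dir→north) => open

% 24. stack.push(x→north) => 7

% 25. maze.move(dir→north) => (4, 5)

% 26. maze.sense(dir→north) => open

% 27. stack.push(x→north) => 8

% 28. maze.move(dir→north) => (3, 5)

% 29. maze.sense(dir→north) => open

% 30. stack.push(x→north) => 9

% 31. maze.move(dir→north) => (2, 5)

% 32. maze.sense(dir→north) => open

% 33. stack.push(x→north) => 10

% 34. maze.move(dir→north) => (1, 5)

% 35. maze.sense(dir→north) => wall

% 36. maze.sense(dir→east) => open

% 37. stack.push(x→east) => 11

% 38. maze.move(dir→east) => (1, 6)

% 39. maze.sense(dir→south) => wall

% 40. maze.sense(dir→north) => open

% 41. stack.push(x→north) => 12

% 42. maze.move(dir→north) => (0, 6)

% 43. maze.sense(dir→east) => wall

% 44. stack.pop() => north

% 45. maze.move(dir→south) => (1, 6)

% 46. maze.sense(dir→east) => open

% 47. stack.push(x→east) => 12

% 48. maze.move(dir→east) => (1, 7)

% 49. maze.sense(dir→south) => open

% 50. stack.push(x→south) => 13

% 51. maze.move(dir→south) => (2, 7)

% 52. maze.sense(dir→south) => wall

% 53. stack.pop() => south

% 54. maze.move(dir→north) => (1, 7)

% 55. stack.pop() => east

% 56. maze.move(dir→west) => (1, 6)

% 57. stack.pop() => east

% 58. maze.move(dir→west) => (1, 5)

% 59. maze.sense(dir→west) => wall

% 60. stack.pop() => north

% 61. maze.move(dir→south) => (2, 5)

% 62. maze.sense(dir→west) => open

% 63. stack.push(x→west) => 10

% 64. maze.move(dir→west) => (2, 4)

% 65. maze.sense(dir→south) => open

% 66. stack.push(x→south) => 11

% 67. maze.move(dir→south) => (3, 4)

% 68. stack.pop() => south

% 69. maze.move(dir→north) => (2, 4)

% 70. stack.pop() => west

% 71. maze.move(dir→east) => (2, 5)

% 72. stack.pop() => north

% 73. maze.move(dir→south) => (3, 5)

% 74. maze.sense(dir→east) => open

% 75. stack.push(x→east) => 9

% 76. maze.move(dir→east) => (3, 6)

% 77. maze.sense(dir→south) => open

% 78. stack.push(x→south) => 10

% 79. maze.move(dir→south) => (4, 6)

% 80. maze.sense(dir→south) => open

% 81. stack.push(x→south) => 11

% 82. maze.move(dir→south) => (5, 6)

% 83. maze.sense(dir→south) => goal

% 84. maze.move(dir→south) => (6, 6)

Answer: (6, 6)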